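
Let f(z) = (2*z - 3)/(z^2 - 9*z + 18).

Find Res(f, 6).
Write f(z) = P(z)/Q(z) with P(z) = 2*z - 3 and Q(z) = z^2 - 9*z + 18.
The denominator factors as Q(z) = (z - 3)*(z - 6), so z = 6 is a simple zero of Q and P is analytic there; z = 6 is therefore a simple pole and
  Res(f, z₀) = P(z₀)/Q'(z₀).

Q'(z) = 2*z - 9, so Q'(6) = 3.
P(6) = 9.

Res(f, 6) = (9)/(3) = 3

Final answer: 3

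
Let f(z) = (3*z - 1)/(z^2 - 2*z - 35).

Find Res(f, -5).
Write f(z) = P(z)/Q(z) with P(z) = 3*z - 1 and Q(z) = z^2 - 2*z - 35.
The denominator factors as Q(z) = (z + 5)*(z - 7), so z = -5 is a simple zero of Q and P is analytic there; z = -5 is therefore a simple pole and
  Res(f, z₀) = P(z₀)/Q'(z₀).

Q'(z) = 2*z - 2, so Q'(-5) = -12.
P(-5) = -16.

Res(f, -5) = (-16)/(-12) = 4/3

Final answer: 4/3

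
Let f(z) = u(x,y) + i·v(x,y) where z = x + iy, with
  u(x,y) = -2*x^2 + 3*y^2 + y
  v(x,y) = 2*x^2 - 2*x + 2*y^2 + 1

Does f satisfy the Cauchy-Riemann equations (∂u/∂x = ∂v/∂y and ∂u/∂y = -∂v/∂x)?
∂u/∂x = -4*x
∂v/∂y = 4*y
∂u/∂y = 6*y + 1
∂v/∂x = 4*x - 2
∂u/∂x ≠ ∂v/∂y and ∂u/∂y ≠ -∂v/∂x; the Cauchy-Riemann equations are not satisfied, so f is not analytic.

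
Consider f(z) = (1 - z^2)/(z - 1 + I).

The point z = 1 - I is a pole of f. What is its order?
1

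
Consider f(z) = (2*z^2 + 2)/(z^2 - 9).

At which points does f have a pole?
{-3, 3}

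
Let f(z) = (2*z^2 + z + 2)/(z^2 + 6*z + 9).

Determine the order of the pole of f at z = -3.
Factor the denominator:
  z^2 + 6*z + 9 = (z + 3)^2

The numerator P(z) = 2*z^2 + z + 2 has P(-3) = 17 ≠ 0, so no factor of (z + 3) cancels.
Near z = -3 we can therefore write f(z) = g(z)/(z + 3)^2 with g analytic at -3 and g(-3) ≠ 0 (g is just the numerator).

Hence z = -3 is a pole of order 2.

Final answer: 2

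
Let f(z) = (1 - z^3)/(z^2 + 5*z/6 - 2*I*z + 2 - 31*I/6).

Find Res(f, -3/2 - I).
-3273/2980 - 933*I/1490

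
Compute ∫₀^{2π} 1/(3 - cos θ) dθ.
Call the integral J. The integrand is 2π-periodic and we integrate over a full period, so shifting θ does not change the value (θ → θ + π flips the sign of the trig term). Hence
  J = ∫₀^{2π} dθ/(3 + cos θ).
Put z = e^{iθ}: then cos θ = (z + 1/z)/2, dθ = dz/(iz), and z runs once counterclockwise around |z| = 1:
  J = ∮_{|z|=1} 1/(3 + (z + 1/z)/2) · dz/(iz) = (2/i) ∮_{|z|=1} dz/(z^2 + 6*z + 1).
The roots of z^2 + 6*z + 1 are z = (-3 ± sqrt(3^2 - 1^2)), with sqrt(8) = 2*sqrt(2); their product is 1, so only z₊ = -3 + 2*sqrt(2) lies inside the unit circle (z₋ = -3 - 2*sqrt(2) lies outside).
z₊ is a simple zero of q(z) = z^2 + 6*z + 1, so Res(1/q, z₊) = 1/q'(z₊) with q'(z) = 2*z + 6; and q'(z₊) = (z₊ - z₋) = 4*sqrt(2).
Therefore J = (2/i) · 2πi · 1/(4*sqrt(2)) = 2*pi/(2*sqrt(2)) = sqrt(2)*pi/2

Final answer: sqrt(2)*pi/2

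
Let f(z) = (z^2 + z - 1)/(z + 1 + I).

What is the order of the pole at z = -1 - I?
Factor the denominator:
  z + 1 + I = (z + 1 + I)

The numerator P(z) = z^2 + z - 1 has P(-1 - I) = -2 + I ≠ 0, so no factor of (z + 1 + I) cancels.
Near z = -1 - I we can therefore write f(z) = g(z)/(z + 1 + I) with g analytic at -1 - I and g(-1 - I) ≠ 0 (g is just the numerator).

Hence z = -1 - I is a pole of order 1.

Final answer: 1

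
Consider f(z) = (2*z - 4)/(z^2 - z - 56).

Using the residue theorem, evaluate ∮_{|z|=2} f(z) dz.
By the residue theorem, ∮_C f(z) dz = 2πi · (sum of the residues of f at the poles inside |z| = 2).

The denominator factors as (z - 8)*(z + 7), so the singularities of f are simple poles at z = 8, z = -7.
  |8|² = 64 > 4 = 2², so this pole is outside the contour.
  |-7|² = 49 > 4 = 2², so this pole is outside the contour.

No pole lies inside the contour, so f is analytic on and inside C and the integral is 0 (Cauchy's theorem).

Final answer: 0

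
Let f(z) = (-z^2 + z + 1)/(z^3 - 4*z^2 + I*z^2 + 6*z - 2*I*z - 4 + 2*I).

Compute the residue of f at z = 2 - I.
-6/5 + 3*I/5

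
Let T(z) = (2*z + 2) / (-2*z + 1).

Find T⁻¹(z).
(z - 2)/(2*z + 2)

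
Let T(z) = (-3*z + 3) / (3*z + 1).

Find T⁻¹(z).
(-z + 3)/(3*z + 3)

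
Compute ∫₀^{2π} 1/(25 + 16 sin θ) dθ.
Call the integral J. The integrand is 2π-periodic and we integrate over a full period, so shifting θ does not change the value (θ → θ + π/2 turns sin θ into cos θ). Hence
  J = ∫₀^{2π} dθ/(25 + 16 cos θ).
Put z = e^{iθ}: then cos θ = (z + 1/z)/2, dθ = dz/(iz), and z runs once counterclockwise around |z| = 1:
  J = ∮_{|z|=1} 1/(25 + 16*(z + 1/z)/2) · dz/(iz) = (2/i) ∮_{|z|=1} dz/(16*z^2 + 50*z + 16).
The roots of 16*z^2 + 50*z + 16 are z = (-25 ± sqrt(25^2 - 16^2))/16, with sqrt(369) = 3*sqrt(41); their product is 1, so only z₊ = -25/16 + 3*sqrt(41)/16 lies inside the unit circle (z₋ = -25/16 - 3*sqrt(41)/16 lies outside).
z₊ is a simple zero of q(z) = 16*z^2 + 50*z + 16, so Res(1/q, z₊) = 1/q'(z₊) with q'(z) = 32*z + 50; and q'(z₊) = 16*(z₊ - z₋) = 6*sqrt(41).
Therefore J = (2/i) · 2πi · 1/(6*sqrt(41)) = 2*pi/(3*sqrt(41)) = 2*sqrt(41)*pi/123

Final answer: 2*sqrt(41)*pi/123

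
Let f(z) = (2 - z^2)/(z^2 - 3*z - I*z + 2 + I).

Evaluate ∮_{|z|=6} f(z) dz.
By the residue theorem, ∮_C f(z) dz = 2πi · (sum of the residues of f at the poles inside |z| = 6).

The denominator factors as (z - 1)*(z - 2 - I), so the singularities of f are simple poles at z = 1, z = 2 + I.
  |1|² = 1 < 36 = 6², so this pole is inside the contour.
  |2 + I|² = 5 < 36 = 6², so this pole is inside the contour.

With P(z) = 2 - z^2 and Q(z) = z^2 - 3*z - I*z + 2 + I, each pole is simple, so Res(f, z₀) = P(z₀)/Q'(z₀) with Q'(z) = 2*z - 3 - I.
  Res(f, 1) = P(1)/Q'(1) = (1)/(-1 - I) = -1/2 + I/2
  Res(f, 2 + I) = P(2 + I)/Q'(2 + I) = (-1 - 4*I)/(1 + I) = -5/2 - 3*I/2

Sum of residues inside C: -3 - I
∮_C f(z) dz = 2πi · (-3 - I) = pi*(2 - 6*I)

Final answer: pi*(2 - 6*I)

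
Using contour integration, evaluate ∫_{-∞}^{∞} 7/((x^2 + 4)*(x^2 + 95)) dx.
Let f(z) = 7/((z^2 + 4)*(z^2 + 95)). The denominator has no real zeros and deg Q - deg P = 4 ≥ 2, so the integral of f over the upper semicircle |z| = R tends to 0 as R → ∞. Closing the contour in the upper half-plane,
  ∫_{-∞}^{∞} f(x) dx = 2πi · Σ Res(f, z_k)  over the poles with Im z_k > 0.

Zeros of the denominator: z^2 + 95 = 0 gives z = ±sqrt(95)*I; z^2 + 4 = 0 gives z = ±2*I.
Upper half-plane: z = 2*I, z = sqrt(95)*I (simple).

Each pole is a simple zero of Q(z) = z^4 + 99*z^2 + 380, so Res(f, z₀) = P(z₀)/Q'(z₀) with P(z) = 7, Q'(z) = 4*z^3 + 198*z:
  Res(f, 2*I) = (7)/(364*I) = -I/52
  Res(f, sqrt(95)*I) = (7)/(-182*sqrt(95)*I) = sqrt(95)*I/2470

Sum of residues: I*(-95 + 2*sqrt(95))/4940
∫_{-∞}^{∞} f(x) dx = 2πi · (I*(-95 + 2*sqrt(95))/4940) = pi*(95 - 2*sqrt(95))/2470

Final answer: pi*(95 - 2*sqrt(95))/2470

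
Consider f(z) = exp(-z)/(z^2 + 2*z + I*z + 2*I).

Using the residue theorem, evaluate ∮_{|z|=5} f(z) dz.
pi*(2/5 - 4*I/5)*exp(2) + pi*(-2/5 + 4*I/5)*exp(I)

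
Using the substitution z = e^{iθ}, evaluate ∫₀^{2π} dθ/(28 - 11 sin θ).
Call the integral J. The integrand is 2π-periodic and we integrate over a full period, so shifting θ does not change the value (θ → θ + π/2 turns sin θ into cos θ; θ → θ + π flips the sign of the trig term). Hence
  J = ∫₀^{2π} dθ/(28 + 11 cos θ).
Put z = e^{iθ}: then cos θ = (z + 1/z)/2, dθ = dz/(iz), and z runs once counterclockwise around |z| = 1:
  J = ∮_{|z|=1} 1/(28 + 11*(z + 1/z)/2) · dz/(iz) = (2/i) ∮_{|z|=1} dz/(11*z^2 + 56*z + 11).
The roots of 11*z^2 + 56*z + 11 are z = (-28 ± sqrt(28^2 - 11^2))/11, with sqrt(663) = sqrt(663); their product is 1, so only z₊ = -28/11 + sqrt(663)/11 lies inside the unit circle (z₋ = -28/11 - sqrt(663)/11 lies outside).
z₊ is a simple zero of q(z) = 11*z^2 + 56*z + 11, so Res(1/q, z₊) = 1/q'(z₊) with q'(z) = 22*z + 56; and q'(z₊) = 11*(z₊ - z₋) = 2*sqrt(663).
Therefore J = (2/i) · 2πi · 1/(2*sqrt(663)) = 2*pi/(sqrt(663)) = 2*sqrt(663)*pi/663

Final answer: 2*sqrt(663)*pi/663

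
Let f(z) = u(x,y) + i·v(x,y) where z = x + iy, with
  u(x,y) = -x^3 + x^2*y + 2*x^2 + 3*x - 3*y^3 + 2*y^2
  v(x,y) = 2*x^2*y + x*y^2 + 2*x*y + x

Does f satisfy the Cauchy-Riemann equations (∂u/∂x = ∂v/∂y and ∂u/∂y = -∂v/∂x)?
∂u/∂x = -3*x^2 + 2*x*y + 4*x + 3
∂v/∂y = 2*x^2 + 2*x*y + 2*x
∂u/∂y = x^2 - 9*y^2 + 4*y
∂v/∂x = 4*x*y + y^2 + 2*y + 1
∂u/∂x ≠ ∂v/∂y and ∂u/∂y ≠ -∂v/∂x; the Cauchy-Riemann equations are not satisfied, so f is not analytic.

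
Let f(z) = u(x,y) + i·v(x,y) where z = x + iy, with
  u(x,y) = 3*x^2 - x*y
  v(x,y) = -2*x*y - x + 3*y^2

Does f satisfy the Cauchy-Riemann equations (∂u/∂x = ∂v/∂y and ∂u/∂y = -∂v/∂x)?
∂u/∂x = 6*x - y
∂v/∂y = -2*x + 6*y
∂u/∂y = -x
∂v/∂x = -2*y - 1
∂u/∂x ≠ ∂v/∂y and ∂u/∂y ≠ -∂v/∂x; the Cauchy-Riemann equations are not satisfied, so f is not analytic.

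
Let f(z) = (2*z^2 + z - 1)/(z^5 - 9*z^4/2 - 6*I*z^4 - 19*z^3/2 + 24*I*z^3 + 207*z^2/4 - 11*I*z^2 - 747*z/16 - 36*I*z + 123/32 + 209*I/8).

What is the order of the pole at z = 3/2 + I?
4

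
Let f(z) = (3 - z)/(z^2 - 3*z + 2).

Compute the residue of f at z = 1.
Write f(z) = P(z)/Q(z) with P(z) = 3 - z and Q(z) = z^2 - 3*z + 2.
The denominator factors as Q(z) = (z - 2)*(z - 1), so z = 1 is a simple zero of Q and P is analytic there; z = 1 is therefore a simple pole and
  Res(f, z₀) = P(z₀)/Q'(z₀).

Q'(z) = 2*z - 3, so Q'(1) = -1.
P(1) = 2.

Res(f, 1) = (2)/(-1) = -2

Final answer: -2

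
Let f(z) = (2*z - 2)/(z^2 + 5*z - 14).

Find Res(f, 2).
Write f(z) = P(z)/Q(z) with P(z) = 2*z - 2 and Q(z) = z^2 + 5*z - 14.
The denominator factors as Q(z) = (z - 2)*(z + 7), so z = 2 is a simple zero of Q and P is analytic there; z = 2 is therefore a simple pole and
  Res(f, z₀) = P(z₀)/Q'(z₀).

Q'(z) = 2*z + 5, so Q'(2) = 9.
P(2) = 2.

Res(f, 2) = (2)/(9) = 2/9

Final answer: 2/9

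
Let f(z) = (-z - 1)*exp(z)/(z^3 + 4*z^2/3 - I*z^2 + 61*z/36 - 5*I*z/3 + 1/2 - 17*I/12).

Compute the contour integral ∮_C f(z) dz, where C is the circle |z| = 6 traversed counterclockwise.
pi*(-270/241 - 72*I/241)*exp(3*I/2) + pi*(328/723 + 72*I/241)*exp(-2/3 - I) + 2*pi*exp(-2/3 + I/2)/3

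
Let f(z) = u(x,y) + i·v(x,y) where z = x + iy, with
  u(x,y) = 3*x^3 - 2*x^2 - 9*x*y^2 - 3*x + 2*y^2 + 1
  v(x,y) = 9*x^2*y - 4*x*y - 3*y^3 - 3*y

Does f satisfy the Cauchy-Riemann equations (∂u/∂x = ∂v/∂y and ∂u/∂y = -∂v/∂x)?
∂u/∂x = 9*x^2 - 4*x - 9*y^2 - 3
∂v/∂y = 9*x^2 - 4*x - 9*y^2 - 3
∂u/∂y = -18*x*y + 4*y
∂v/∂x = 18*x*y - 4*y
∂u/∂x = ∂v/∂y and ∂u/∂y = -∂v/∂x hold identically; f is analytic.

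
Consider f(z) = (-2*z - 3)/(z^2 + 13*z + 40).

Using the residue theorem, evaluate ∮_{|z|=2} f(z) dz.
By the residue theorem, ∮_C f(z) dz = 2πi · (sum of the residues of f at the poles inside |z| = 2).

The denominator factors as (z + 5)*(z + 8), so the singularities of f are simple poles at z = -5, z = -8.
  |-5|² = 25 > 4 = 2², so this pole is outside the contour.
  |-8|² = 64 > 4 = 2², so this pole is outside the contour.

No pole lies inside the contour, so f is analytic on and inside C and the integral is 0 (Cauchy's theorem).

Final answer: 0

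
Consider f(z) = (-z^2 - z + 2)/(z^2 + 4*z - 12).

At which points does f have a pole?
The singularities of f are the zeros of the denominator. Factoring,
  z^2 + 4*z - 12 = (z + 6)*(z - 2)
so the candidates are z = -6, z = 2.

Check the numerator P(z) = -z^2 - z + 2 at each one:
  P(-6) = -28 ≠ 0, so z = -6 is a (simple) pole.
  P(2) = -4 ≠ 0, so z = 2 is a (simple) pole.

Poles of f: {-6, 2}

Final answer: {-6, 2}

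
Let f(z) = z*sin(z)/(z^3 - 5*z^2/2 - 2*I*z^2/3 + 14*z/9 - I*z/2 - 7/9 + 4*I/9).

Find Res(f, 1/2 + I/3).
Write f(z) = P(z)/Q(z) with P(z) = z*sin(z) and Q(z) = z^3 - 5*z^2/2 - 2*I*z^2/3 + 14*z/9 - I*z/2 - 7/9 + 4*I/9.
The denominator factors as Q(z) = (z - 1/2 - I/3)*(z + 2*I/3)*(z - 2 - I), so z = 1/2 + I/3 is a simple zero of Q and P is analytic there; z = 1/2 + I/3 is therefore a simple pole and
  Res(f, z₀) = P(z₀)/Q'(z₀).

Q'(z) = 3*z^2 - 5*z - 4*I*z/3 + 14/9 - I/2, so Q'(1/2 + I/3) = -1/12 - 11*I/6.
P(1/2 + I/3) = (1/2 + I/3)*sin(1/2 + I/3).

Res(f, 1/2 + I/3) = ((1/2 + I/3)*sin(1/2 + I/3))/(-1/12 - 11*I/6) = (-94/485 + 128*I/485)*sin(1/2 + I/3)

Final answer: (-94/485 + 128*I/485)*sin(1/2 + I/3)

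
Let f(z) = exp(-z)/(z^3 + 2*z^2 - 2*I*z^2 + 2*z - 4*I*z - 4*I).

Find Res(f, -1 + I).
Write f(z) = P(z)/Q(z) with P(z) = exp(-z) and Q(z) = z^3 + 2*z^2 - 2*I*z^2 + 2*z - 4*I*z - 4*I.
The denominator factors as Q(z) = (z + 1 - I)*(z - 2*I)*(z + 1 + I), so z = -1 + I is a simple zero of Q and P is analytic there; z = -1 + I is therefore a simple pole and
  Res(f, z₀) = P(z₀)/Q'(z₀).

Q'(z) = 3*z^2 + 4*z - 4*I*z + 2 - 4*I, so Q'(-1 + I) = 2 - 2*I.
P(-1 + I) = exp(1 - I).

Res(f, -1 + I) = (exp(1 - I))/(2 - 2*I) = (1/4 + I/4)*exp(1 - I)

Final answer: (1/4 + I/4)*exp(1 - I)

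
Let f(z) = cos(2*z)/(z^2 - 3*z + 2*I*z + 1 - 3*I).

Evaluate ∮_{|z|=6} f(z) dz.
2*I*pi*cos(4 - 2*I) - 2*I*pi*cos(2 - 2*I)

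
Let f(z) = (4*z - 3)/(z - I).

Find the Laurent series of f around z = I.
Put w = z - (I), i.e. z = w + I. The denominator is w, so it suffices to rewrite the numerator in powers of w.

P(z) = 4*z - 3
P(w + I) = -3 + 4*I + 4*w

Dividing each term by w:
  f = (-3 + 4*I)/w + 4

Substituting back w = z - I:
  f(z) = (-3 + 4*I)/(z - I) + 4

The series is finite because the numerator is a polynomial; the negative powers form the principal part, and the coefficient of 1/(z - I) gives Res(f, I) = -3 + 4*I.

Final answer: (-3 + 4*I)/(z - I) + 4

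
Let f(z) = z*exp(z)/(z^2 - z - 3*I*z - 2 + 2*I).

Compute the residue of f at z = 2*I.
Write f(z) = P(z)/Q(z) with P(z) = z*exp(z) and Q(z) = z^2 - z - 3*I*z - 2 + 2*I.
The denominator factors as Q(z) = (z - 2*I)*(z - 1 - I), so z = 2*I is a simple zero of Q and P is analytic there; z = 2*I is therefore a simple pole and
  Res(f, z₀) = P(z₀)/Q'(z₀).

Q'(z) = 2*z - 1 - 3*I, so Q'(2*I) = -1 + I.
P(2*I) = 2*I*exp(2*I).

Res(f, 2*I) = (2*I*exp(2*I))/(-1 + I) = (1 - I)*exp(2*I)

Final answer: (1 - I)*exp(2*I)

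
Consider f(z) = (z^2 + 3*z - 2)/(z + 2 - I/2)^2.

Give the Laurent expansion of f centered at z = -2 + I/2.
(-17/4 - I/2)/(z + 2 - I/2)^2 + (-1 + I)/(z + 2 - I/2) + 1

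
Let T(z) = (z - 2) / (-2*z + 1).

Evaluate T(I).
Substitute z = I:
  numerator:   (I) - 2 = -2 + I
  denominator: -2*(I) + 1 = 1 - 2*I
T(I) = (-2 + I)/(1 - 2*I); multiplying numerator and denominator by the conjugate 1 + 2*I gives (-4 - 3*I)/5 = -4/5 - 3*I/5

Final answer: -4/5 - 3*I/5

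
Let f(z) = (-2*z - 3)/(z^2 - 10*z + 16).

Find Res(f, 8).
Write f(z) = P(z)/Q(z) with P(z) = -2*z - 3 and Q(z) = z^2 - 10*z + 16.
The denominator factors as Q(z) = (z - 8)*(z - 2), so z = 8 is a simple zero of Q and P is analytic there; z = 8 is therefore a simple pole and
  Res(f, z₀) = P(z₀)/Q'(z₀).

Q'(z) = 2*z - 10, so Q'(8) = 6.
P(8) = -19.

Res(f, 8) = (-19)/(6) = -19/6

Final answer: -19/6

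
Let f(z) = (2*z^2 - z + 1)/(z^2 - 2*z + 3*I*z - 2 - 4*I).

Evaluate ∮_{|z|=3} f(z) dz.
By the residue theorem, ∮_C f(z) dz = 2πi · (sum of the residues of f at the poles inside |z| = 3).

The denominator factors as (z - 2 + I)*(z + 2*I), so the singularities of f are simple poles at z = 2 - I, z = -2*I.
  |2 - I|² = 5 < 9 = 3², so this pole is inside the contour.
  |-2*I|² = 4 < 9 = 3², so this pole is inside the contour.

With P(z) = 2*z^2 - z + 1 and Q(z) = z^2 - 2*z + 3*I*z - 2 - 4*I, each pole is simple, so Res(f, z₀) = P(z₀)/Q'(z₀) with Q'(z) = 2*z - 2 + 3*I.
  Res(f, 2 - I) = P(2 - I)/Q'(2 - I) = (5 - 7*I)/(2 + I) = 3/5 - 19*I/5
  Res(f, -2*I) = P(-2*I)/Q'(-2*I) = (-7 + 2*I)/(-2 - I) = 12/5 - 11*I/5

Sum of residues inside C: 3 - 6*I
∮_C f(z) dz = 2πi · (3 - 6*I) = pi*(12 + 6*I)

Final answer: pi*(12 + 6*I)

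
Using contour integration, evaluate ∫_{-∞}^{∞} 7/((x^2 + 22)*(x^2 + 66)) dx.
7*pi*(-sqrt(66) + 3*sqrt(22))/2904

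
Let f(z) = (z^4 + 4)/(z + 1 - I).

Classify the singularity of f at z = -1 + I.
removable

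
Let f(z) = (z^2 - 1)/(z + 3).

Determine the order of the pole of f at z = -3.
Factor the denominator:
  z + 3 = (z + 3)

The numerator P(z) = z^2 - 1 has P(-3) = 8 ≠ 0, so no factor of (z + 3) cancels.
Near z = -3 we can therefore write f(z) = g(z)/(z + 3) with g analytic at -3 and g(-3) ≠ 0 (g is just the numerator).

Hence z = -3 is a pole of order 1.

Final answer: 1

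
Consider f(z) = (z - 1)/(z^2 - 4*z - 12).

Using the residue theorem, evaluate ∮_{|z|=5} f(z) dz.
By the residue theorem, ∮_C f(z) dz = 2πi · (sum of the residues of f at the poles inside |z| = 5).

The denominator factors as (z - 6)*(z + 2), so the singularities of f are simple poles at z = 6, z = -2.
  |6|² = 36 > 25 = 5², so this pole is outside the contour.
  |-2|² = 4 < 25 = 5², so this pole is inside the contour.

With P(z) = z - 1 and Q(z) = z^2 - 4*z - 12, each pole is simple, so Res(f, z₀) = P(z₀)/Q'(z₀) with Q'(z) = 2*z - 4.
  Res(f, -2) = P(-2)/Q'(-2) = (-3)/(-8) = 3/8

∮_C f(z) dz = 2πi · (3/8) = 3*I*pi/4

Final answer: 3*I*pi/4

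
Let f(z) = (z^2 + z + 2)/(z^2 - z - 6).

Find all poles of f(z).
The singularities of f are the zeros of the denominator. Factoring,
  z^2 - z - 6 = (z - 3)*(z + 2)
so the candidates are z = 3, z = -2.

Check the numerator P(z) = z^2 + z + 2 at each one:
  P(3) = 14 ≠ 0, so z = 3 is a (simple) pole.
  P(-2) = 4 ≠ 0, so z = -2 is a (simple) pole.

Poles of f: {-2, 3}

Final answer: {-2, 3}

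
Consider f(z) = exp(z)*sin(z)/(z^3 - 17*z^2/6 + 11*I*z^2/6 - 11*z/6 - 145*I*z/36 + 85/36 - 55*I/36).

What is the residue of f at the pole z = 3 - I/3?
Write f(z) = P(z)/Q(z) with P(z) = exp(z)*sin(z) and Q(z) = z^3 - 17*z^2/6 + 11*I*z^2/6 - 11*z/6 - 145*I*z/36 + 85/36 - 55*I/36.
The denominator factors as Q(z) = (z - 1/2 + I)*(z - 3 + I/3)*(z + 2/3 + I/2), so z = 3 - I/3 is a simple zero of Q and P is analytic there; z = 3 - I/3 is therefore a simple pole and
  Res(f, z₀) = P(z₀)/Q'(z₀).

Q'(z) = 3*z^2 - 17*z/3 + 11*I*z/3 - 11/6 - 145*I/36, so Q'(3 - I/3) = 163/18 + 103*I/36.
P(3 - I/3) = exp(3 - I/3)*sin(3 - I/3).

Res(f, 3 - I/3) = (exp(3 - I/3)*sin(3 - I/3))/(163/18 + 103*I/36) = (11736/116885 - 3708*I/116885)*exp(3 - I/3)*sin(3 - I/3)

Final answer: (11736/116885 - 3708*I/116885)*exp(3 - I/3)*sin(3 - I/3)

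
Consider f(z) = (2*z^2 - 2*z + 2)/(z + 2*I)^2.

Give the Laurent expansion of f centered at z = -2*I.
Put w = z - (-2*I), i.e. z = w - 2*I. The denominator is w^2, so it suffices to rewrite the numerator in powers of w.

P(z) = 2*z^2 - 2*z + 2
P(w - 2*I) = -6 + 4*I + (-2 - 8*I)*w + 2*w^2

Dividing each term by w^2:
  f = (-6 + 4*I)/w^2 + (-2 - 8*I)/w + 2

Substituting back w = z + 2*I:
  f(z) = (-6 + 4*I)/(z + 2*I)^2 + (-2 - 8*I)/(z + 2*I) + 2

The series is finite because the numerator is a polynomial; the negative powers form the principal part, and the coefficient of 1/(z + 2*I) gives Res(f, -2*I) = -2 - 8*I.

Final answer: (-6 + 4*I)/(z + 2*I)^2 + (-2 - 8*I)/(z + 2*I) + 2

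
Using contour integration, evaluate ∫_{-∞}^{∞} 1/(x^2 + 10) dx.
sqrt(10)*pi/10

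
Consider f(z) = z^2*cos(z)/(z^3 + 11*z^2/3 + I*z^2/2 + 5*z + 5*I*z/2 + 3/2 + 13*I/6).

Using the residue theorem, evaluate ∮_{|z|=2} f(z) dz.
By the residue theorem, ∮_C f(z) dz = 2πi · (sum of the residues of f at the poles inside |z| = 2).

The denominator factors as (z + 2 - I)*(z + 1 + I)*(z + 2/3 + I/2), so the singularities of f are simple poles at z = -2 + I, z = -1 - I, z = -2/3 - I/2.
  |-2 + I|² = 5 > 4 = 2², so this pole is outside the contour.
  |-1 - I|² = 2 < 4 = 2², so this pole is inside the contour.
  |-2/3 - I/2|² = 25/36 < 4 = 2², so this pole is inside the contour.

With P(z) = z^2*cos(z) and Q(z) = z^3 + 11*z^2/3 + I*z^2/2 + 5*z + 5*I*z/2 + 3/2 + 13*I/6, each pole is simple, so Res(f, z₀) = P(z₀)/Q'(z₀) with Q'(z) = 3*z^2 + 22*z/3 + I*z + 5 + 5*I/2.
  Res(f, -1 - I) = P(-1 - I)/Q'(-1 - I) = (2*I*cos(1 + I))/(-4/3 + I/6) = (12/65 - 96*I/65)*cos(1 + I)
  Res(f, -2/3 - I/2) = P(-2/3 - I/2)/Q'(-2/3 - I/2) = ((7/36 + 2*I/3)*cos(2/3 + I/2))/(43/36 + I/6) = (89/377 + 198*I/377)*cos(2/3 + I/2)

Sum of residues inside C: (12/65 - 96*I/65)*cos(1 + I) + (89/377 + 198*I/377)*cos(2/3 + I/2)
∮_C f(z) dz = 2πi · ((12/65 - 96*I/65)*cos(1 + I) + (89/377 + 198*I/377)*cos(2/3 + I/2)) = pi*(192/65 + 24*I/65)*cos(1 + I) + pi*(-396/377 + 178*I/377)*cos(2/3 + I/2)

Final answer: pi*(192/65 + 24*I/65)*cos(1 + I) + pi*(-396/377 + 178*I/377)*cos(2/3 + I/2)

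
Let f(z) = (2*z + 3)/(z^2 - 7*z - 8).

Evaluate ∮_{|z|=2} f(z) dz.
-2*I*pi/9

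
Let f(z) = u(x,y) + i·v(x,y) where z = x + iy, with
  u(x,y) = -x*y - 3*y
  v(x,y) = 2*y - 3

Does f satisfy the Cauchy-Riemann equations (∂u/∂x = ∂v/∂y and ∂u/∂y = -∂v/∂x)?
∂u/∂x = -y
∂v/∂y = 2
∂u/∂y = -x - 3
∂v/∂x = 0
∂u/∂x ≠ ∂v/∂y and ∂u/∂y ≠ -∂v/∂x; the Cauchy-Riemann equations are not satisfied, so f is not analytic.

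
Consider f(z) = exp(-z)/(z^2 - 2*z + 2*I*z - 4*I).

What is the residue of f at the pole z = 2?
Write f(z) = P(z)/Q(z) with P(z) = exp(-z) and Q(z) = z^2 - 2*z + 2*I*z - 4*I.
The denominator factors as Q(z) = (z - 2)*(z + 2*I), so z = 2 is a simple zero of Q and P is analytic there; z = 2 is therefore a simple pole and
  Res(f, z₀) = P(z₀)/Q'(z₀).

Q'(z) = 2*z - 2 + 2*I, so Q'(2) = 2 + 2*I.
P(2) = exp(-2).

Res(f, 2) = (exp(-2))/(2 + 2*I) = (1/4 - I/4)*exp(-2)

Final answer: (1/4 - I/4)*exp(-2)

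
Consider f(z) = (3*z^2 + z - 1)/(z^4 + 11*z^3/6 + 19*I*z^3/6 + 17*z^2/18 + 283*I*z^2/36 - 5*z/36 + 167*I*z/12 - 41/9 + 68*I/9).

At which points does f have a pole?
The singularities of f are the zeros of the denominator. Factoring,
  z^4 + 11*z^3/6 + 19*I*z^3/6 + 17*z^2/18 + 283*I*z^2/36 - 5*z/36 + 167*I*z/12 - 41/9 + 68*I/9 = (z + 2/3 + 2*I/3)*(z + 3/2 + I)*(z + 2/3 - 3*I/2)*(z - 1 + 3*I)
so the candidates are z = -2/3 - 2*I/3, z = -3/2 - I, z = -2/3 + 3*I/2, z = 1 - 3*I.

Check the numerator P(z) = 3*z^2 + z - 1 at each one:
  P(-2/3 - 2*I/3) = -5/3 + 2*I ≠ 0, so z = -2/3 - 2*I/3 is a (simple) pole.
  P(-3/2 - I) = 5/4 + 8*I ≠ 0, so z = -3/2 - I is a (simple) pole.
  P(-2/3 + 3*I/2) = -85/12 - 9*I/2 ≠ 0, so z = -2/3 + 3*I/2 is a (simple) pole.
  P(1 - 3*I) = -24 - 21*I ≠ 0, so z = 1 - 3*I is a (simple) pole.

Poles of f: {-3/2 - I, -2/3 - 2*I/3, -2/3 + 3*I/2, 1 - 3*I}

Final answer: {-3/2 - I, -2/3 - 2*I/3, -2/3 + 3*I/2, 1 - 3*I}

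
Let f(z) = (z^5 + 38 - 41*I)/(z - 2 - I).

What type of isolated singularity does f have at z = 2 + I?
The numerator vanishes at z = 2 + I ((2 + I)^5 = -38 + 41*I), so it is divisible by z - 2 - I:
  z^5 + 38 - 41*I = (z - 2 - I)*(z^4 + 2*z^3 + I*z^3 + 3*z^2 + 4*I*z^2 + 2*z + 11*I*z - 7 + 24*I)
Hence for z ≠ 2 + I, f(z) = z^4 + 2*z^3 + I*z^3 + 3*z^2 + 4*I*z^2 + 2*z + 11*I*z - 7 + 24*I, a polynomial, and lim_{z→2 + I} f(z) = -35 + 120*I is finite.
So the singularity is removable.

Final answer: removable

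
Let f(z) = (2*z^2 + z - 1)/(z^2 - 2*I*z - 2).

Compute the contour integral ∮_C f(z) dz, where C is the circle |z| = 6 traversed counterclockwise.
pi*(-8 + 2*I)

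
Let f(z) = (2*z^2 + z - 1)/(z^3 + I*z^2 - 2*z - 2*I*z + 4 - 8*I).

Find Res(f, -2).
25/68 + 15*I/68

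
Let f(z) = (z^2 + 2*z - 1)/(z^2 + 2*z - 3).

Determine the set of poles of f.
The singularities of f are the zeros of the denominator. Factoring,
  z^2 + 2*z - 3 = (z + 3)*(z - 1)
so the candidates are z = -3, z = 1.

Check the numerator P(z) = z^2 + 2*z - 1 at each one:
  P(-3) = 2 ≠ 0, so z = -3 is a (simple) pole.
  P(1) = 2 ≠ 0, so z = 1 is a (simple) pole.

Poles of f: {-3, 1}

Final answer: {-3, 1}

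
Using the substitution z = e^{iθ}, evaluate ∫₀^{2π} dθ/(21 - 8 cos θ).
Call the integral J. The integrand is 2π-periodic and we integrate over a full period, so shifting θ does not change the value (θ → θ + π flips the sign of the trig term). Hence
  J = ∫₀^{2π} dθ/(21 + 8 cos θ).
Put z = e^{iθ}: then cos θ = (z + 1/z)/2, dθ = dz/(iz), and z runs once counterclockwise around |z| = 1:
  J = ∮_{|z|=1} 1/(21 + 8*(z + 1/z)/2) · dz/(iz) = (2/i) ∮_{|z|=1} dz/(8*z^2 + 42*z + 8).
The roots of 8*z^2 + 42*z + 8 are z = (-21 ± sqrt(21^2 - 8^2))/8, with sqrt(377) = sqrt(377); their product is 1, so only z₊ = -21/8 + sqrt(377)/8 lies inside the unit circle (z₋ = -21/8 - sqrt(377)/8 lies outside).
z₊ is a simple zero of q(z) = 8*z^2 + 42*z + 8, so Res(1/q, z₊) = 1/q'(z₊) with q'(z) = 16*z + 42; and q'(z₊) = 8*(z₊ - z₋) = 2*sqrt(377).
Therefore J = (2/i) · 2πi · 1/(2*sqrt(377)) = 2*pi/(sqrt(377)) = 2*sqrt(377)*pi/377

Final answer: 2*sqrt(377)*pi/377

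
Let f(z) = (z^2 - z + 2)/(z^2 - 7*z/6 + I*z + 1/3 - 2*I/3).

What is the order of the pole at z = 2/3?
1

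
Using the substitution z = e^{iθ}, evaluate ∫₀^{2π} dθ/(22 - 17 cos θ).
Call the integral J. The integrand is 2π-periodic and we integrate over a full period, so shifting θ does not change the value (θ → θ + π flips the sign of the trig term). Hence
  J = ∫₀^{2π} dθ/(22 + 17 cos θ).
Put z = e^{iθ}: then cos θ = (z + 1/z)/2, dθ = dz/(iz), and z runs once counterclockwise around |z| = 1:
  J = ∮_{|z|=1} 1/(22 + 17*(z + 1/z)/2) · dz/(iz) = (2/i) ∮_{|z|=1} dz/(17*z^2 + 44*z + 17).
The roots of 17*z^2 + 44*z + 17 are z = (-22 ± sqrt(22^2 - 17^2))/17, with sqrt(195) = sqrt(195); their product is 1, so only z₊ = -22/17 + sqrt(195)/17 lies inside the unit circle (z₋ = -22/17 - sqrt(195)/17 lies outside).
z₊ is a simple zero of q(z) = 17*z^2 + 44*z + 17, so Res(1/q, z₊) = 1/q'(z₊) with q'(z) = 34*z + 44; and q'(z₊) = 17*(z₊ - z₋) = 2*sqrt(195).
Therefore J = (2/i) · 2πi · 1/(2*sqrt(195)) = 2*pi/(sqrt(195)) = 2*sqrt(195)*pi/195

Final answer: 2*sqrt(195)*pi/195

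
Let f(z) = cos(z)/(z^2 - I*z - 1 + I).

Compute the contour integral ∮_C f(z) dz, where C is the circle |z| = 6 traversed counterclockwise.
By the residue theorem, ∮_C f(z) dz = 2πi · (sum of the residues of f at the poles inside |z| = 6).

The denominator factors as (z + 1 - I)*(z - 1), so the singularities of f are simple poles at z = -1 + I, z = 1.
  |-1 + I|² = 2 < 36 = 6², so this pole is inside the contour.
  |1|² = 1 < 36 = 6², so this pole is inside the contour.

With P(z) = cos(z) and Q(z) = z^2 - I*z - 1 + I, each pole is simple, so Res(f, z₀) = P(z₀)/Q'(z₀) with Q'(z) = 2*z - I.
  Res(f, -1 + I) = P(-1 + I)/Q'(-1 + I) = (cos(1 - I))/(-2 + I) = (-2/5 - I/5)*cos(1 - I)
  Res(f, 1) = P(1)/Q'(1) = (cos(1))/(2 - I) = (2/5 + I/5)*cos(1)

Sum of residues inside C: (-2/5 - I/5)*cos(1 - I) + (2/5 + I/5)*cos(1)
∮_C f(z) dz = 2πi · ((-2/5 - I/5)*cos(1 - I) + (2/5 + I/5)*cos(1)) = pi*(2/5 - 4*I/5)*cos(1 - I) + pi*(-2/5 + 4*I/5)*cos(1)

Final answer: pi*(2/5 - 4*I/5)*cos(1 - I) + pi*(-2/5 + 4*I/5)*cos(1)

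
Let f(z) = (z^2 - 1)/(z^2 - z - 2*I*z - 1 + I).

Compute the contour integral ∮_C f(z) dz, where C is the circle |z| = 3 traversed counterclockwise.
By the residue theorem, ∮_C f(z) dz = 2πi · (sum of the residues of f at the poles inside |z| = 3).

The denominator factors as (z - 1 - I)*(z - I), so the singularities of f are simple poles at z = 1 + I, z = I.
  |1 + I|² = 2 < 9 = 3², so this pole is inside the contour.
  |I|² = 1 < 9 = 3², so this pole is inside the contour.

With P(z) = z^2 - 1 and Q(z) = z^2 - z - 2*I*z - 1 + I, each pole is simple, so Res(f, z₀) = P(z₀)/Q'(z₀) with Q'(z) = 2*z - 1 - 2*I.
  Res(f, 1 + I) = P(1 + I)/Q'(1 + I) = (-1 + 2*I)/(1) = -1 + 2*I
  Res(f, I) = P(I)/Q'(I) = (-2)/(-1) = 2

Sum of residues inside C: 1 + 2*I
∮_C f(z) dz = 2πi · (1 + 2*I) = pi*(-4 + 2*I)

Final answer: pi*(-4 + 2*I)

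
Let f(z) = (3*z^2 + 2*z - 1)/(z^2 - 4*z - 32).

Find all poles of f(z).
{-4, 8}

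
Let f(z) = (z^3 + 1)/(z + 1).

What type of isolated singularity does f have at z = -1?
removable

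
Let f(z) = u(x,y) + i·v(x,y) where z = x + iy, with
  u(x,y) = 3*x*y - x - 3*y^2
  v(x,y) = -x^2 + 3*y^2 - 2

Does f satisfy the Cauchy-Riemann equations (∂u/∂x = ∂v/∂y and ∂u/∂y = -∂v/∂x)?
∂u/∂x = 3*y - 1
∂v/∂y = 6*y
∂u/∂y = 3*x - 6*y
∂v/∂x = -2*x
∂u/∂x ≠ ∂v/∂y and ∂u/∂y ≠ -∂v/∂x; the Cauchy-Riemann equations are not satisfied, so f is not analytic.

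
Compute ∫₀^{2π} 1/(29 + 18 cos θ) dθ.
Let J = ∫₀^{2π} dθ/(29 + 18 cos θ).
Put z = e^{iθ}: then cos θ = (z + 1/z)/2, dθ = dz/(iz), and z runs once counterclockwise around |z| = 1:
  J = ∮_{|z|=1} 1/(29 + 18*(z + 1/z)/2) · dz/(iz) = (2/i) ∮_{|z|=1} dz/(18*z^2 + 58*z + 18).
The roots of 18*z^2 + 58*z + 18 are z = (-29 ± sqrt(29^2 - 18^2))/18, with sqrt(517) = sqrt(517); their product is 1, so only z₊ = -29/18 + sqrt(517)/18 lies inside the unit circle (z₋ = -29/18 - sqrt(517)/18 lies outside).
z₊ is a simple zero of q(z) = 18*z^2 + 58*z + 18, so Res(1/q, z₊) = 1/q'(z₊) with q'(z) = 36*z + 58; and q'(z₊) = 18*(z₊ - z₋) = 2*sqrt(517).
Therefore J = (2/i) · 2πi · 1/(2*sqrt(517)) = 2*pi/(sqrt(517)) = 2*sqrt(517)*pi/517

Final answer: 2*sqrt(517)*pi/517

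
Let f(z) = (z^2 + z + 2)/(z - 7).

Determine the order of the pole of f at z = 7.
Factor the denominator:
  z - 7 = (z - 7)

The numerator P(z) = z^2 + z + 2 has P(7) = 58 ≠ 0, so no factor of (z - 7) cancels.
Near z = 7 we can therefore write f(z) = g(z)/(z - 7) with g analytic at 7 and g(7) ≠ 0 (g is just the numerator).

Hence z = 7 is a pole of order 1.

Final answer: 1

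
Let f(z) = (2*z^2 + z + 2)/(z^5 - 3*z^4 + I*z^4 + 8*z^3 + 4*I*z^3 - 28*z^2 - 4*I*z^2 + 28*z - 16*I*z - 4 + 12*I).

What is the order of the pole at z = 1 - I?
4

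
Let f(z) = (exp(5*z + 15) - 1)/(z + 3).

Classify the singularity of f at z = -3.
Let u = z + 3. The exponent is 5*z + 15 = 5u, so
  f = (e^(5u) - 1)/u = ((5u) + (5u)^2/2 + (5u)^3/6 + ...)/u = 5 + (25/2)*u + (125/6)*u^2 + ...
The Laurent expansion about u = 0 has no negative powers; equivalently lim_{z→-3} f(z) = 5 exists and is finite.
So the singularity is removable.

Final answer: removable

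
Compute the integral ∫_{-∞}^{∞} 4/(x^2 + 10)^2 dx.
sqrt(10)*pi/50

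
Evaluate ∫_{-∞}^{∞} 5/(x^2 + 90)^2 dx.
sqrt(10)*pi/1080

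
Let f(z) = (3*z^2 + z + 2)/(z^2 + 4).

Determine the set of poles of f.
{-2*I, 2*I}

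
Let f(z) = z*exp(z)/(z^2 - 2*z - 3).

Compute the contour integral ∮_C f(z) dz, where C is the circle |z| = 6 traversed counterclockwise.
By the residue theorem, ∮_C f(z) dz = 2πi · (sum of the residues of f at the poles inside |z| = 6).

The denominator factors as (z - 3)*(z + 1), so the singularities of f are simple poles at z = 3, z = -1.
  |3|² = 9 < 36 = 6², so this pole is inside the contour.
  |-1|² = 1 < 36 = 6², so this pole is inside the contour.

With P(z) = z*exp(z) and Q(z) = z^2 - 2*z - 3, each pole is simple, so Res(f, z₀) = P(z₀)/Q'(z₀) with Q'(z) = 2*z - 2.
  Res(f, 3) = P(3)/Q'(3) = (3*exp(3))/(4) = 3*exp(3)/4
  Res(f, -1) = P(-1)/Q'(-1) = (-exp(-1))/(-4) = exp(-1)/4

Sum of residues inside C: exp(-1)/4 + 3*exp(3)/4
∮_C f(z) dz = 2πi · (exp(-1)/4 + 3*exp(3)/4) = I*pi*exp(-1)/2 + 3*I*pi*exp(3)/2

Final answer: I*pi*exp(-1)/2 + 3*I*pi*exp(3)/2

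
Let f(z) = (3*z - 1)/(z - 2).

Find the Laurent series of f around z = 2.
Put w = z - (2), i.e. z = w + 2. The denominator is w, so it suffices to rewrite the numerator in powers of w.

P(z) = 3*z - 1
P(w + 2) = 5 + 3*w

Dividing each term by w:
  f = 5/w + 3

Substituting back w = z - 2:
  f(z) = 5/(z - 2) + 3

The series is finite because the numerator is a polynomial; the negative powers form the principal part, and the coefficient of 1/(z - 2) gives Res(f, 2) = 5.

Final answer: 5/(z - 2) + 3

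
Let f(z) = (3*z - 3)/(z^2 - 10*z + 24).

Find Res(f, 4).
Write f(z) = P(z)/Q(z) with P(z) = 3*z - 3 and Q(z) = z^2 - 10*z + 24.
The denominator factors as Q(z) = (z - 4)*(z - 6), so z = 4 is a simple zero of Q and P is analytic there; z = 4 is therefore a simple pole and
  Res(f, z₀) = P(z₀)/Q'(z₀).

Q'(z) = 2*z - 10, so Q'(4) = -2.
P(4) = 9.

Res(f, 4) = (9)/(-2) = -9/2

Final answer: -9/2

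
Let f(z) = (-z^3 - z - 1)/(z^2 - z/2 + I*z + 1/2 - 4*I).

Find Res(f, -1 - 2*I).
110/61 - 132*I/61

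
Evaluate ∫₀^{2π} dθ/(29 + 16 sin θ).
Call the integral J. The integrand is 2π-periodic and we integrate over a full period, so shifting θ does not change the value (θ → θ + π/2 turns sin θ into cos θ). Hence
  J = ∫₀^{2π} dθ/(29 + 16 cos θ).
Put z = e^{iθ}: then cos θ = (z + 1/z)/2, dθ = dz/(iz), and z runs once counterclockwise around |z| = 1:
  J = ∮_{|z|=1} 1/(29 + 16*(z + 1/z)/2) · dz/(iz) = (2/i) ∮_{|z|=1} dz/(16*z^2 + 58*z + 16).
The roots of 16*z^2 + 58*z + 16 are z = (-29 ± sqrt(29^2 - 16^2))/16, with sqrt(585) = 3*sqrt(65); their product is 1, so only z₊ = -29/16 + 3*sqrt(65)/16 lies inside the unit circle (z₋ = -29/16 - 3*sqrt(65)/16 lies outside).
z₊ is a simple zero of q(z) = 16*z^2 + 58*z + 16, so Res(1/q, z₊) = 1/q'(z₊) with q'(z) = 32*z + 58; and q'(z₊) = 16*(z₊ - z₋) = 6*sqrt(65).
Therefore J = (2/i) · 2πi · 1/(6*sqrt(65)) = 2*pi/(3*sqrt(65)) = 2*sqrt(65)*pi/195

Final answer: 2*sqrt(65)*pi/195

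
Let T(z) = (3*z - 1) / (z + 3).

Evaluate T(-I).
-I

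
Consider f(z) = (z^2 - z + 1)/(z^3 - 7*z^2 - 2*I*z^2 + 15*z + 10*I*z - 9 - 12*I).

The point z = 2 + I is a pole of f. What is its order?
Factor the denominator:
  z^3 - 7*z^2 - 2*I*z^2 + 15*z + 10*I*z - 9 - 12*I = (z - 2 - I)^2*(z - 3)

The numerator P(z) = z^2 - z + 1 has P(2 + I) = 2 + 3*I ≠ 0, so no factor of (z - 2 - I) cancels.
Near z = 2 + I we can therefore write f(z) = g(z)/(z - 2 - I)^2 with g analytic at 2 + I and g(2 + I) ≠ 0 (g is the numerator divided by the remaining denominator factors).

Hence z = 2 + I is a pole of order 2.

Final answer: 2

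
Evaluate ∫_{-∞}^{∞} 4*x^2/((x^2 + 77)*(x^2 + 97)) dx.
Let f(z) = 4*z^2/((z^2 + 77)*(z^2 + 97)). The denominator has no real zeros and deg Q - deg P = 2 ≥ 2, so the integral of f over the upper semicircle |z| = R tends to 0 as R → ∞. Closing the contour in the upper half-plane,
  ∫_{-∞}^{∞} f(x) dx = 2πi · Σ Res(f, z_k)  over the poles with Im z_k > 0.

Zeros of the denominator: z^2 + 77 = 0 gives z = ±sqrt(77)*I; z^2 + 97 = 0 gives z = ±sqrt(97)*I.
Upper half-plane: z = sqrt(77)*I, z = sqrt(97)*I (simple).

Each pole is a simple zero of Q(z) = z^4 + 174*z^2 + 7469, so Res(f, z₀) = P(z₀)/Q'(z₀) with P(z) = 4*z^2, Q'(z) = 4*z^3 + 348*z:
  Res(f, sqrt(77)*I) = (-308)/(40*sqrt(77)*I) = sqrt(77)*I/10
  Res(f, sqrt(97)*I) = (-388)/(-40*sqrt(97)*I) = -sqrt(97)*I/10

Sum of residues: I*(-sqrt(97) + sqrt(77))/10
∫_{-∞}^{∞} f(x) dx = 2πi · (I*(-sqrt(97) + sqrt(77))/10) = pi*(-sqrt(77) + sqrt(97))/5

Final answer: pi*(-sqrt(77) + sqrt(97))/5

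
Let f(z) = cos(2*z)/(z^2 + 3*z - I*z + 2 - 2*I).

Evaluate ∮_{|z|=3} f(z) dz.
By the residue theorem, ∮_C f(z) dz = 2πi · (sum of the residues of f at the poles inside |z| = 3).

The denominator factors as (z + 1 - I)*(z + 2), so the singularities of f are simple poles at z = -1 + I, z = -2.
  |-1 + I|² = 2 < 9 = 3², so this pole is inside the contour.
  |-2|² = 4 < 9 = 3², so this pole is inside the contour.

With P(z) = cos(2*z) and Q(z) = z^2 + 3*z - I*z + 2 - 2*I, each pole is simple, so Res(f, z₀) = P(z₀)/Q'(z₀) with Q'(z) = 2*z + 3 - I.
  Res(f, -1 + I) = P(-1 + I)/Q'(-1 + I) = (cos(2 - 2*I))/(1 + I) = (1/2 - I/2)*cos(2 - 2*I)
  Res(f, -2) = P(-2)/Q'(-2) = (cos(4))/(-1 - I) = (-1/2 + I/2)*cos(4)

Sum of residues inside C: (-1/2 + I/2)*cos(4) + (1/2 - I/2)*cos(2 - 2*I)
∮_C f(z) dz = 2πi · ((-1/2 + I/2)*cos(4) + (1/2 - I/2)*cos(2 - 2*I)) = pi*(-1 - I)*cos(4) + pi*(1 + I)*cos(2 - 2*I)

Final answer: pi*(-1 - I)*cos(4) + pi*(1 + I)*cos(2 - 2*I)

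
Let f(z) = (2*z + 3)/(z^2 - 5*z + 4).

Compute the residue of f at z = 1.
-5/3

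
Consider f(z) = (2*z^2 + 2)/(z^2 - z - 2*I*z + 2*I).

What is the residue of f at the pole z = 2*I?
6/5 + 12*I/5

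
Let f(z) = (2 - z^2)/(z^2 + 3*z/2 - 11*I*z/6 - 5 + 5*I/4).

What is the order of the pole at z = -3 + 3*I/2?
Factor the denominator:
  z^2 + 3*z/2 - 11*I*z/6 - 5 + 5*I/4 = (z + 3 - 3*I/2)*(z - 3/2 - I/3)

The numerator P(z) = 2 - z^2 has P(-3 + 3*I/2) = -19/4 + 9*I ≠ 0, so no factor of (z + 3 - 3*I/2) cancels.
Near z = -3 + 3*I/2 we can therefore write f(z) = g(z)/(z + 3 - 3*I/2) with g analytic at -3 + 3*I/2 and g(-3 + 3*I/2) ≠ 0 (g is the numerator divided by the remaining denominator factors).

Hence z = -3 + 3*I/2 is a pole of order 1.

Final answer: 1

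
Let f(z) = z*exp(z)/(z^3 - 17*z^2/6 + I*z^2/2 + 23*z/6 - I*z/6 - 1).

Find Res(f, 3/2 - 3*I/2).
(27/845 + 369*I/845)*exp(3/2 - 3*I/2)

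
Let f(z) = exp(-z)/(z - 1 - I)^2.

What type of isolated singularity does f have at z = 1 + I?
pole of order 2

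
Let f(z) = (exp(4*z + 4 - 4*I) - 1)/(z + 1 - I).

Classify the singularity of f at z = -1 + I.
Let u = z + 1 - I. The exponent is 4*z + 4 - 4*I = 4u, so
  f = (e^(4u) - 1)/u = ((4u) + (4u)^2/2 + (4u)^3/6 + ...)/u = 4 + (8)*u + (32/3)*u^2 + ...
The Laurent expansion about u = 0 has no negative powers; equivalently lim_{z→-1 + I} f(z) = 4 exists and is finite.
So the singularity is removable.

Final answer: removable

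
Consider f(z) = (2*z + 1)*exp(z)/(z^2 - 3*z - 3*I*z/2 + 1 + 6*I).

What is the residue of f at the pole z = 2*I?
(28/61 - 58*I/61)*exp(2*I)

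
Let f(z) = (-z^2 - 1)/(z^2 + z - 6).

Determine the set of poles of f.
{-3, 2}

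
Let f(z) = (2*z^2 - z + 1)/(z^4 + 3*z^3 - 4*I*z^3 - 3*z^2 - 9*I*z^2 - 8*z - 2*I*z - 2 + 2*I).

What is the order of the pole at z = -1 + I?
Factor the denominator:
  z^4 + 3*z^3 - 4*I*z^3 - 3*z^2 - 9*I*z^2 - 8*z - 2*I*z - 2 + 2*I = (z + 1 - I)^3*(z - I)

The numerator P(z) = 2*z^2 - z + 1 has P(-1 + I) = 2 - 5*I ≠ 0, so no factor of (z + 1 - I) cancels.
Near z = -1 + I we can therefore write f(z) = g(z)/(z + 1 - I)^3 with g analytic at -1 + I and g(-1 + I) ≠ 0 (g is the numerator divided by the remaining denominator factors).

Hence z = -1 + I is a pole of order 3.

Final answer: 3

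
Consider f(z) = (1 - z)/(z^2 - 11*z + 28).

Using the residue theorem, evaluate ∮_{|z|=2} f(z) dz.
By the residue theorem, ∮_C f(z) dz = 2πi · (sum of the residues of f at the poles inside |z| = 2).

The denominator factors as (z - 7)*(z - 4), so the singularities of f are simple poles at z = 7, z = 4.
  |7|² = 49 > 4 = 2², so this pole is outside the contour.
  |4|² = 16 > 4 = 2², so this pole is outside the contour.

No pole lies inside the contour, so f is analytic on and inside C and the integral is 0 (Cauchy's theorem).

Final answer: 0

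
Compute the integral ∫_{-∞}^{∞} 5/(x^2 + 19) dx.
Let f(z) = 5/(z^2 + 19). The denominator has no real zeros and deg Q - deg P = 2 ≥ 2, so the integral of f over the upper semicircle |z| = R tends to 0 as R → ∞. Closing the contour in the upper half-plane,
  ∫_{-∞}^{∞} f(x) dx = 2πi · Σ Res(f, z_k)  over the poles with Im z_k > 0.

Zeros of the denominator: z^2 + 19 = 0 gives z = ±sqrt(19)*I.
Upper half-plane: z = sqrt(19)*I (simple).

Each pole is a simple zero of Q(z) = z^2 + 19, so Res(f, z₀) = P(z₀)/Q'(z₀) with P(z) = 5, Q'(z) = 2*z:
  Res(f, sqrt(19)*I) = (5)/(2*sqrt(19)*I) = -5*sqrt(19)*I/38

∫_{-∞}^{∞} f(x) dx = 2πi · (-5*sqrt(19)*I/38) = 5*sqrt(19)*pi/19

Final answer: 5*sqrt(19)*pi/19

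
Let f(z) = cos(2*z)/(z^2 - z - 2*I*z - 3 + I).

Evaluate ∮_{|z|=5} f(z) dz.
By the residue theorem, ∮_C f(z) dz = 2πi · (sum of the residues of f at the poles inside |z| = 5).

The denominator factors as (z - 2 - I)*(z + 1 - I), so the singularities of f are simple poles at z = 2 + I, z = -1 + I.
  |2 + I|² = 5 < 25 = 5², so this pole is inside the contour.
  |-1 + I|² = 2 < 25 = 5², so this pole is inside the contour.

With P(z) = cos(2*z) and Q(z) = z^2 - z - 2*I*z - 3 + I, each pole is simple, so Res(f, z₀) = P(z₀)/Q'(z₀) with Q'(z) = 2*z - 1 - 2*I.
  Res(f, 2 + I) = P(2 + I)/Q'(2 + I) = (cos(4 + 2*I))/(3) = cos(4 + 2*I)/3
  Res(f, -1 + I) = P(-1 + I)/Q'(-1 + I) = (cos(2 - 2*I))/(-3) = -cos(2 - 2*I)/3

Sum of residues inside C: -cos(2 - 2*I)/3 + cos(4 + 2*I)/3
∮_C f(z) dz = 2πi · (-cos(2 - 2*I)/3 + cos(4 + 2*I)/3) = 2*I*pi*cos(4 + 2*I)/3 - 2*I*pi*cos(2 - 2*I)/3

Final answer: 2*I*pi*cos(4 + 2*I)/3 - 2*I*pi*cos(2 - 2*I)/3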